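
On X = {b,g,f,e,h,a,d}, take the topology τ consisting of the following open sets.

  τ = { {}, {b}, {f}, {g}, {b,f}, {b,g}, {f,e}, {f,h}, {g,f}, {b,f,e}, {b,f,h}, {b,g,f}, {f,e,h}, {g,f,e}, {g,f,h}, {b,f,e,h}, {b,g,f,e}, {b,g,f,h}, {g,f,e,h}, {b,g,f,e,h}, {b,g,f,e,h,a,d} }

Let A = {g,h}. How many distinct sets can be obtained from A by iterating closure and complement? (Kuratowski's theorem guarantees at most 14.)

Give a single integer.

8

complement {b,f,e,a,d}; its interior {b,f,e}; cl(A) = X∖{b,f,e} = {g,h,a,d}
With k = closure, c = complement:
  1. A     = {g,h}
  2. kA    = {g,h,a,d}
  3. cA    = {b,f,e,a,d}
  4. ckA   = {b,f,e}
  5. kcA   = {b,f,e,h,a,d}
  6. ckcA  = {g}
  7. kckcA = {g,a,d}
  8. ckckcA = {b,f,e,h}
k, c of each give nothing new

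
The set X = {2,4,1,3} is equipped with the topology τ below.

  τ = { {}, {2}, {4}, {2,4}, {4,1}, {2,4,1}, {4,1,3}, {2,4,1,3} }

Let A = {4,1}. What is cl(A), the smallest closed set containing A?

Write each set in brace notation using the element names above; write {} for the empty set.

X∖A={2,3}, int(X∖A)={2}, hence cl(A)={4,1,3}

{4,1,3}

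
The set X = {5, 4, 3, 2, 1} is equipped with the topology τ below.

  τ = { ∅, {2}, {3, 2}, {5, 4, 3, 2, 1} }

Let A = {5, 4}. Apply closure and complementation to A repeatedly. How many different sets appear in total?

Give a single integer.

cl via duality: int({3, 2, 1}) = {3, 2}, so X∖{3, 2} = {5, 4, 1}
Write k for closure, c for complement:
  1. A     = {5, 4}
  2. kA    = {5, 4, 1}
  3. cA    = {3, 2, 1}
  4. ckA   = {3, 2}
  5. kcA   = {5, 4, 3, 2, 1}
  6. ckcA  = ∅
applying k or c yields no new set

6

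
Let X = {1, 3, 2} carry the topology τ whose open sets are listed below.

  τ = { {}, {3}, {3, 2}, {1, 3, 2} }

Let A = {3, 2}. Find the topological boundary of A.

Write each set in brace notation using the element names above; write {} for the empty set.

{1}

open subsets of A: {}, {3}, {3, 2}; so int(A) = {3, 2}
closure: X∖int(X∖A) = X∖{} = {1, 3, 2}
∂A = {1, 3, 2} minus {3, 2} = {1}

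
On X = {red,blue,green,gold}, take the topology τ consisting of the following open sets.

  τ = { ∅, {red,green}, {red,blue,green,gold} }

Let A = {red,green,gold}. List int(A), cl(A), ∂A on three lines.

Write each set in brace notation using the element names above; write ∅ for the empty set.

int(A) = {red,green}
cl(A)  = {red,blue,green,gold}
∂A     = {blue,gold}

opens ⊆ A: ∅, {red,green}; union → int = {red,green}
complement {blue}; its interior ∅; cl(A) = X∖∅ = {red,blue,green,gold}
boundary = {red,blue,green,gold} ∖ {red,green} = {blue,gold}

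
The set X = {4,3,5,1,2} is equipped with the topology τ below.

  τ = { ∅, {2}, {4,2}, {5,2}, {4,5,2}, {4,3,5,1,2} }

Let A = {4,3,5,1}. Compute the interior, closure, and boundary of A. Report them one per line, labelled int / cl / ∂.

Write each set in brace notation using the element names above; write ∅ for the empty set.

open subsets of A: ∅; so int(A) = ∅
closure: X∖int(X∖A) = X∖{2} = {4,3,5,1}
∂A = {4,3,5,1} minus ∅ = {4,3,5,1}

int(A) = ∅
cl(A)  = {4,3,5,1}
∂A     = {4,3,5,1}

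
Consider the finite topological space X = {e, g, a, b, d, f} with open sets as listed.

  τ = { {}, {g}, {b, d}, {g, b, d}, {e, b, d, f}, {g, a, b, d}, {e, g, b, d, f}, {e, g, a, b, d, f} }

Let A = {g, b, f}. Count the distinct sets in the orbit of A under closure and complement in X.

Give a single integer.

8

closure: X∖int(X∖A) = X∖{} = {e, g, a, b, d, f}
Let k=closure and c=complement:
  1. A     = {g, b, f}
  2. kA    = {e, g, a, b, d, f}
  3. cA    = {e, a, d}
  4. ckA   = {}
  5. kcA   = {e, a, b, d, f}
  6. ckcA  = {g}
  7. kckcA = {g, a}
  8. ckckcA = {e, b, d, f}
— saturated at 8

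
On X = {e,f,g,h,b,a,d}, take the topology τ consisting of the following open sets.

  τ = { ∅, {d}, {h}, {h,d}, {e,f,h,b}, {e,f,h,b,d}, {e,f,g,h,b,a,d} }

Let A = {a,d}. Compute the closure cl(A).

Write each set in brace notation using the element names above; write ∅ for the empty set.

{g,a,d}

X∖A={e,f,g,h,b}, int(X∖A)={e,f,h,b}, hence cl(A)={g,a,d}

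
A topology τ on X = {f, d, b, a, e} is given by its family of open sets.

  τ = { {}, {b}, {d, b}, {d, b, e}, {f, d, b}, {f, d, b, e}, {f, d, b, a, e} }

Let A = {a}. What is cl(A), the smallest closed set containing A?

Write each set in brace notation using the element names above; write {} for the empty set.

cl via duality: int({f, d, b, e}) = {f, d, b, e}, so X∖{f, d, b, e} = {a}

{a}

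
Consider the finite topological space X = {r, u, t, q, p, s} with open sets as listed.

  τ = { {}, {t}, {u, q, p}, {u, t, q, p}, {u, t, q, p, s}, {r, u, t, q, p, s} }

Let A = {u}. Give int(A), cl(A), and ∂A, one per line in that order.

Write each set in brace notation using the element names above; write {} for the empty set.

int(A) = {}
cl(A)  = {r, u, q, p, s}
∂A     = {r, u, q, p, s}

U open, U⊆A: {}. int(A) = ⋃ = {}
X∖A={r, t, q, p, s}, int(X∖A)={t}, hence cl(A)={r, u, q, p, s}
∂A: remove int from cl → {r, u, q, p, s}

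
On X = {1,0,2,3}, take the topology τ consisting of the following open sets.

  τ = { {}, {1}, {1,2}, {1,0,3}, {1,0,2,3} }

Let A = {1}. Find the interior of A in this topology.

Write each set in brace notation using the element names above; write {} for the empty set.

U open, U⊆A: {}, {1}. int(A) = ⋃ = {1}

{1}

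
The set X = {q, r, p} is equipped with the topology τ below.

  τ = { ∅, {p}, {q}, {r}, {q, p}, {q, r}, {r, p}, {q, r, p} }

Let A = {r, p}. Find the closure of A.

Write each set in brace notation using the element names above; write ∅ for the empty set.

{r, p}

complement {q}; its interior {q}; cl(A) = X∖{q} = {r, p}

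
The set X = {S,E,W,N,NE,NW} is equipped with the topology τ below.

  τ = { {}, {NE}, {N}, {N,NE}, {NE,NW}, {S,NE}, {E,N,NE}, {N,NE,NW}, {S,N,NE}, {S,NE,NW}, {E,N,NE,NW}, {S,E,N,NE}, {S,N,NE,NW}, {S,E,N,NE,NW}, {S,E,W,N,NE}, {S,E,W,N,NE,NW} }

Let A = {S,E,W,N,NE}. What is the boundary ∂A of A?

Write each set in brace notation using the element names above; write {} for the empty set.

{NW}

U open, U⊆A: {}, {N}, {NE}, {S,NE}, {N,NE}, {S,N,NE}, {E,N,NE}, {S,E,N,NE}, {S,E,W,N,NE}. int(A) = ⋃ = {S,E,W,N,NE}
X∖A={NW}, int(X∖A)={}, hence cl(A)={S,E,W,N,NE,NW}
∂A: remove int from cl → {NW}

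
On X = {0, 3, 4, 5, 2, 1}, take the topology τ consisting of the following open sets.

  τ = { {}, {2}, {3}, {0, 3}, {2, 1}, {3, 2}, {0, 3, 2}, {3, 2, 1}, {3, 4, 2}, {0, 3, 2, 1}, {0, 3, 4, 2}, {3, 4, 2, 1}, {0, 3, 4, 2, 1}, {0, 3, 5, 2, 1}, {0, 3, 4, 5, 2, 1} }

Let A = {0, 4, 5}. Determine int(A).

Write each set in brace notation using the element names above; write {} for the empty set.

{}

open subsets of A: {}; so int(A) = {}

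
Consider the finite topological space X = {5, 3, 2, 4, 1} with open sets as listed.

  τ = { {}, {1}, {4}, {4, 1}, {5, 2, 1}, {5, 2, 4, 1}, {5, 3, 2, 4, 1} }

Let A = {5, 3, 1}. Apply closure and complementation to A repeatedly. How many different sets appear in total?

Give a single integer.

X∖A={2, 4}, int(X∖A)={4}, hence cl(A)={5, 3, 2, 1}
Orbit (k=closure, c=complement):
  1. A     = {5, 3, 1}
  2. kA    = {5, 3, 2, 1}
  3. cA    = {2, 4}
  4. ckA   = {4}
  5. kcA   = {5, 3, 2, 4}
  6. kckA  = {3, 4}
  7. ckcA  = {1}
  8. ckckA = {5, 2, 1}
(closed under both — stop)

8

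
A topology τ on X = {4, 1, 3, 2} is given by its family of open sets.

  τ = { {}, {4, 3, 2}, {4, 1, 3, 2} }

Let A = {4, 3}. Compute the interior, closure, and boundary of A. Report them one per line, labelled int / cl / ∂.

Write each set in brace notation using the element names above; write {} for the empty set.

int(A) = {}
cl(A)  = {4, 1, 3, 2}
∂A     = {4, 1, 3, 2}

opens ⊆ A: {}; union → int = {}
complement {1, 2}; its interior {}; cl(A) = X∖{} = {4, 1, 3, 2}
boundary = {4, 1, 3, 2} ∖ {} = {4, 1, 3, 2}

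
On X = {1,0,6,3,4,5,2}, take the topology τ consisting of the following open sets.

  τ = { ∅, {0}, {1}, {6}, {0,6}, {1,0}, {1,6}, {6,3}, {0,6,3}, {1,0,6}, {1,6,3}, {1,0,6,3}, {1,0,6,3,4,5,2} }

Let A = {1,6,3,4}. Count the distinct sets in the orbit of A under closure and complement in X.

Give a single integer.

X∖A={0,5,2}, int(X∖A)={0}, hence cl(A)={1,6,3,4,5,2}
Orbit (k=closure, c=complement):
  1. A     = {1,6,3,4}
  2. kA    = {1,6,3,4,5,2}
  3. cA    = {0,5,2}
  4. ckA   = {0}
  5. kcA   = {0,4,5,2}
  6. ckcA  = {1,6,3}
(closed under both — stop)

6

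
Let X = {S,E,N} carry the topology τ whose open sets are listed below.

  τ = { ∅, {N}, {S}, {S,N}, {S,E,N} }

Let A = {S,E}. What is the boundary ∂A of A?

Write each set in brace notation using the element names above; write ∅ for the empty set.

{E}

open subsets of A: ∅, {S}; so int(A) = {S}
closure: X∖int(X∖A) = X∖{N} = {S,E}
∂A = {S,E} minus {S} = {E}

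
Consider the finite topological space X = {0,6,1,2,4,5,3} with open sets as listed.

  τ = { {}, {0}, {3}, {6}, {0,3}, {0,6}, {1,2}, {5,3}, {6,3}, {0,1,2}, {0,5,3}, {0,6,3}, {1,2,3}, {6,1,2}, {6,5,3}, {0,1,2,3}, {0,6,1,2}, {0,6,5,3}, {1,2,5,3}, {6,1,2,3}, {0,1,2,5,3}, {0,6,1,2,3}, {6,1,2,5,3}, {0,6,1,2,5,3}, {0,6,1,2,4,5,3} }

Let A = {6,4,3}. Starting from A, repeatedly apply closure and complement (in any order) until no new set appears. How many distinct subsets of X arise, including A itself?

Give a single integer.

complement {0,1,2,5}; its interior {0,1,2}; cl(A) = X∖{0,1,2} = {6,4,5,3}
With k = closure, c = complement:
  1. A     = {6,4,3}
  2. kA    = {6,4,5,3}
  3. cA    = {0,1,2,5}
  4. ckA   = {0,1,2}
  5. kcA   = {0,1,2,4,5}
  6. kckA  = {0,1,2,4}
  7. ckcA  = {6,3}
  8. ckckA = {6,5,3}
k, c of each give nothing new

8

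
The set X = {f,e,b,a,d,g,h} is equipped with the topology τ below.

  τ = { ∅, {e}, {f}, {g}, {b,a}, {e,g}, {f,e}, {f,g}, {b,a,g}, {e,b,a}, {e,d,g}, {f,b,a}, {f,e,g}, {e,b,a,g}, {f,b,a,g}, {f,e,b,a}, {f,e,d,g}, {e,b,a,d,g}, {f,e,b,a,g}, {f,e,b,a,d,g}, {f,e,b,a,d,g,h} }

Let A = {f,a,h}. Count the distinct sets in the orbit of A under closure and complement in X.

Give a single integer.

complement {e,b,d,g}; its interior {e,d,g}; cl(A) = X∖{e,d,g} = {f,b,a,h}
With k = closure, c = complement:
  1. A     = {f,a,h}
  2. kA    = {f,b,a,h}
  3. cA    = {e,b,d,g}
  4. ckA   = {e,d,g}
  5. kcA   = {e,b,a,d,g,h}
  6. kckA  = {e,d,g,h}
  7. ckcA  = {f}
  8. ckckA = {f,b,a}
  9. kckcA = {f,h}
  10. ckckcA = {e,b,a,d,g}
k, c of each give nothing new

10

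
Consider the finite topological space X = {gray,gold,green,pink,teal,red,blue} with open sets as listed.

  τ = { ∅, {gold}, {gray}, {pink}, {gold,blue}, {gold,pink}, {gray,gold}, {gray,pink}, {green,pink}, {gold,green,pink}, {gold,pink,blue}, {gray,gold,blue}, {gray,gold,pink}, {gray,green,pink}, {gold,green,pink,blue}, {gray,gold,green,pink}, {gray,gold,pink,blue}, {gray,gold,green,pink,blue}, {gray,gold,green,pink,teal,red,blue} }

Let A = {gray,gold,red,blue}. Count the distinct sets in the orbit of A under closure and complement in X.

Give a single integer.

X∖A={green,pink,teal}, int(X∖A)={green,pink}, hence cl(A)={gray,gold,teal,red,blue}
Orbit (k=closure, c=complement):
  1. A     = {gray,gold,red,blue}
  2. kA    = {gray,gold,teal,red,blue}
  3. cA    = {green,pink,teal}
  4. ckA   = {green,pink}
  5. kcA   = {green,pink,teal,red}
  6. ckcA  = {gray,gold,blue}
(closed under both — stop)

6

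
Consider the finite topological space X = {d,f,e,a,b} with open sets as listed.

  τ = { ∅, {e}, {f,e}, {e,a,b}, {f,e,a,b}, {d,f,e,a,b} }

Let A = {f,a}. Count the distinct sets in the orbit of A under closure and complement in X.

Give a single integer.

complement {d,e,b}; its interior {e}; cl(A) = X∖{e} = {d,f,a,b}
With k = closure, c = complement:
  1. A     = {f,a}
  2. kA    = {d,f,a,b}
  3. cA    = {d,e,b}
  4. ckA   = {e}
  5. kcA   = {d,f,e,a,b}
  6. ckcA  = ∅
k, c of each give nothing new

6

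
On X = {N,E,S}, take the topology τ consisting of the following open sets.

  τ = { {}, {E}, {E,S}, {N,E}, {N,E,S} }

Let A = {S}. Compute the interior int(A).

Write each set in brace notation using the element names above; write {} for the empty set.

U open, U⊆A: {}. int(A) = ⋃ = {}

{}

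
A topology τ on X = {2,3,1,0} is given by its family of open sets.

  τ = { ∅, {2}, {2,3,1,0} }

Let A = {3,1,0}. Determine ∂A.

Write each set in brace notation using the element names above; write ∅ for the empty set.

{3,1,0}

interior: largest open inside A is ∅ (from ∅)
cl via duality: int({2}) = {2}, so X∖{2} = {3,1,0}
cl∖int = {3,1,0}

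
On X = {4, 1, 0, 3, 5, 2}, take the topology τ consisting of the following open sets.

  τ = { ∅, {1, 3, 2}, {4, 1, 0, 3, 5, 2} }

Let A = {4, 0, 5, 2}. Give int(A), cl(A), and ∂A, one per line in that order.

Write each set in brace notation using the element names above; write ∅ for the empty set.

int(A) = ∅
cl(A)  = {4, 1, 0, 3, 5, 2}
∂A     = {4, 1, 0, 3, 5, 2}

interior: largest open inside A is ∅ (from ∅)
cl via duality: int({1, 3}) = ∅, so X∖∅ = {4, 1, 0, 3, 5, 2}
cl∖int = {4, 1, 0, 3, 5, 2}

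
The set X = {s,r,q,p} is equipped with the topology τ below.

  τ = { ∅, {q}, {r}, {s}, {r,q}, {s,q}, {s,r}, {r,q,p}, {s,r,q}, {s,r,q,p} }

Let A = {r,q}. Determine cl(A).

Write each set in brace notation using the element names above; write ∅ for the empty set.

{r,q,p}

X∖A={s,p}, int(X∖A)={s}, hence cl(A)={r,q,p}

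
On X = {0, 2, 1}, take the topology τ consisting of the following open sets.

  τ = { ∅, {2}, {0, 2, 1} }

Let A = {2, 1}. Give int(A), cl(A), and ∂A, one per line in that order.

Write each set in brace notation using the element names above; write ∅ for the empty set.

open subsets of A: ∅, {2}; so int(A) = {2}
closure: X∖int(X∖A) = X∖∅ = {0, 2, 1}
∂A = {0, 2, 1} minus {2} = {0, 1}

int(A) = {2}
cl(A)  = {0, 2, 1}
∂A     = {0, 1}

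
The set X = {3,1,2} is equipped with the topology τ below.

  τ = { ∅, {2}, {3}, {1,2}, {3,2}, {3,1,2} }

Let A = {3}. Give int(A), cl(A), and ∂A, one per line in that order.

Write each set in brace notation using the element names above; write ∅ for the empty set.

open subsets of A: ∅, {3}; so int(A) = {3}
closure: X∖int(X∖A) = X∖{1,2} = {3}
∂A = {3} minus {3} = ∅

int(A) = {3}
cl(A)  = {3}
∂A     = ∅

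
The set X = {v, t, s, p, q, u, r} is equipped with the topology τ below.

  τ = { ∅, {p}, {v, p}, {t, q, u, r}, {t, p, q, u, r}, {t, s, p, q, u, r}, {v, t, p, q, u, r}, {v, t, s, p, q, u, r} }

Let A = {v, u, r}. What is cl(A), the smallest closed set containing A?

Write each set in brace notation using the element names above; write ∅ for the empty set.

closure: X∖int(X∖A) = X∖{p} = {v, t, s, q, u, r}

{v, t, s, q, u, r}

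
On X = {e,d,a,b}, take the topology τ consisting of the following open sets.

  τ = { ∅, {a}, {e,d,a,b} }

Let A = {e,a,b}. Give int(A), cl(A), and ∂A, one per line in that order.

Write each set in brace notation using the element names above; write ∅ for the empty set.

int(A) = {a}
cl(A)  = {e,d,a,b}
∂A     = {e,d,b}

interior: largest open inside A is {a} (from ∅, {a})
cl via duality: int({d}) = ∅, so X∖∅ = {e,d,a,b}
cl∖int = {e,d,b}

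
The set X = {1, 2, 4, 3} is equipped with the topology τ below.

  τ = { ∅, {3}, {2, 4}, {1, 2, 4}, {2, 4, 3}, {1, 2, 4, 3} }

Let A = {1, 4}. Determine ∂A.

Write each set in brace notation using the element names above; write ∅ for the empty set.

U open, U⊆A: ∅. int(A) = ⋃ = ∅
X∖A={2, 3}, int(X∖A)={3}, hence cl(A)={1, 2, 4}
∂A: remove int from cl → {1, 2, 4}

{1, 2, 4}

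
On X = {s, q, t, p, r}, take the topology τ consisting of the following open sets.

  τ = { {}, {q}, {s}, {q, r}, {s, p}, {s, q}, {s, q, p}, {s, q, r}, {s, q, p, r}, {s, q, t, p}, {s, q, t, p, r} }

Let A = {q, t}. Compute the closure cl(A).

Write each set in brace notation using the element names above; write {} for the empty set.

cl via duality: int({s, p, r}) = {s, p}, so X∖{s, p} = {q, t, r}

{q, t, r}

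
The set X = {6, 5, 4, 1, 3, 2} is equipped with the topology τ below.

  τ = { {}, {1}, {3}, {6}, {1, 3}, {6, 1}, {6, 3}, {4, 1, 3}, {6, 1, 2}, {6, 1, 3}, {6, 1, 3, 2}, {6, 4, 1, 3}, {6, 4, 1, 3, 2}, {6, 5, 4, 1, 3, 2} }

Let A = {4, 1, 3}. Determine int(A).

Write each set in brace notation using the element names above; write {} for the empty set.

{4, 1, 3}

open subsets of A: {}, {3}, {1}, {1, 3}, {4, 1, 3}; so int(A) = {4, 1, 3}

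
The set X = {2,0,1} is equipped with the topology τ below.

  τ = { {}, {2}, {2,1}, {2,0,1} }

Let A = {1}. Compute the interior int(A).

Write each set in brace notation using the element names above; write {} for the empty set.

U open, U⊆A: {}. int(A) = ⋃ = {}

{}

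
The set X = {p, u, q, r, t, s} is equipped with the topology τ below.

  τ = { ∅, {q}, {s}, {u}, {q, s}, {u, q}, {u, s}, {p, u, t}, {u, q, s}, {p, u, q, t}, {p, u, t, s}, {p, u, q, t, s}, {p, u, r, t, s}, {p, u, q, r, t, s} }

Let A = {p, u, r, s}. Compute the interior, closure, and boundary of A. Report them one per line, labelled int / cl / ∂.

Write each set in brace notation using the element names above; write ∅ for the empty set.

open subsets of A: ∅, {u}, {s}, {u, s}; so int(A) = {u, s}
closure: X∖int(X∖A) = X∖{q} = {p, u, r, t, s}
∂A = {p, u, r, t, s} minus {u, s} = {p, r, t}

int(A) = {u, s}
cl(A)  = {p, u, r, t, s}
∂A     = {p, r, t}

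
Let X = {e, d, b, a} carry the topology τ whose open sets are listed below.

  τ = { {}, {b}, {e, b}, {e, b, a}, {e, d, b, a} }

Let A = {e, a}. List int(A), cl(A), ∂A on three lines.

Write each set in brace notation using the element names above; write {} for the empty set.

int(A) = {}
cl(A)  = {e, d, a}
∂A     = {e, d, a}

opens ⊆ A: {}; union → int = {}
complement {d, b}; its interior {b}; cl(A) = X∖{b} = {e, d, a}
boundary = {e, d, a} ∖ {} = {e, d, a}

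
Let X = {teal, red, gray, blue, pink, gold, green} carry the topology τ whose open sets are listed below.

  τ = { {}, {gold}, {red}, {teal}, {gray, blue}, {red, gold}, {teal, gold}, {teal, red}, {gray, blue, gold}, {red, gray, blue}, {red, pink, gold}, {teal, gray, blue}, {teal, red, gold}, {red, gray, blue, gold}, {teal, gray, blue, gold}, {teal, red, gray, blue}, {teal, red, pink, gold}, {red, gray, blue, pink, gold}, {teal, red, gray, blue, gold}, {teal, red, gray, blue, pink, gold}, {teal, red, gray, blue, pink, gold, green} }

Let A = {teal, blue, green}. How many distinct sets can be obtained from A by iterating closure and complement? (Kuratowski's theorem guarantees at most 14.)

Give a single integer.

cl via duality: int({red, gray, pink, gold}) = {red, pink, gold}, so X∖{red, pink, gold} = {teal, gray, blue, green}
Write k for closure, c for complement:
  1. A     = {teal, blue, green}
  2. kA    = {teal, gray, blue, green}
  3. cA    = {red, gray, pink, gold}
  4. ckA   = {red, pink, gold}
  5. kcA   = {red, gray, blue, pink, gold, green}
  6. kckA  = {red, pink, gold, green}
  7. ckcA  = {teal}
  8. ckckA = {teal, gray, blue}
  9. kckcA = {teal, green}
  10. ckckcA = {red, gray, blue, pink, gold}
applying k or c yields no new set

10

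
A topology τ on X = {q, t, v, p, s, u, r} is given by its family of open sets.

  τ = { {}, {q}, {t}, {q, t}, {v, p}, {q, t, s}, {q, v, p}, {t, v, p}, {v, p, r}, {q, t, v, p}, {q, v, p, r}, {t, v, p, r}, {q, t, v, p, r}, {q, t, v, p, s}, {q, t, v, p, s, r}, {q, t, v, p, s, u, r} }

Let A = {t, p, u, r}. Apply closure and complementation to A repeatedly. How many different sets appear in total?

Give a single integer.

10

complement {q, v, s}; its interior {q}; cl(A) = X∖{q} = {t, v, p, s, u, r}
With k = closure, c = complement:
  1. A     = {t, p, u, r}
  2. kA    = {t, v, p, s, u, r}
  3. cA    = {q, v, s}
  4. ckA   = {q}
  5. kcA   = {q, v, p, s, u, r}
  6. kckA  = {q, s, u}
  7. ckcA  = {t}
  8. ckckA = {t, v, p, r}
  9. kckcA = {t, s, u}
  10. ckckcA = {q, v, p, r}
k, c of each give nothing new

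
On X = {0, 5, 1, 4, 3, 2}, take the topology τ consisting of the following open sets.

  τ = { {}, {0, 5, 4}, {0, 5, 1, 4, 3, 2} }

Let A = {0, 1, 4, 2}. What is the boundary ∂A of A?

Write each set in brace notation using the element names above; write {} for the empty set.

opens ⊆ A: {}; union → int = {}
complement {5, 3}; its interior {}; cl(A) = X∖{} = {0, 5, 1, 4, 3, 2}
boundary = {0, 5, 1, 4, 3, 2} ∖ {} = {0, 5, 1, 4, 3, 2}

{0, 5, 1, 4, 3, 2}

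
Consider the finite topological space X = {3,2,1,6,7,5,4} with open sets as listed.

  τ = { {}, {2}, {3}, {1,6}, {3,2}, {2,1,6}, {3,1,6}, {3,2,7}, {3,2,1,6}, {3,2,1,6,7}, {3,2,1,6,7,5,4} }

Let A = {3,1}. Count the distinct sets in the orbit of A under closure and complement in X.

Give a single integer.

10

closure: X∖int(X∖A) = X∖{2} = {3,1,6,7,5,4}
Let k=closure and c=complement:
  1. A     = {3,1}
  2. kA    = {3,1,6,7,5,4}
  3. cA    = {2,6,7,5,4}
  4. ckA   = {2}
  5. kcA   = {2,1,6,7,5,4}
  6. kckA  = {2,7,5,4}
  7. ckcA  = {3}
  8. ckckA = {3,1,6}
  9. kckcA = {3,7,5,4}
  10. ckckcA = {2,1,6}
— saturated at 10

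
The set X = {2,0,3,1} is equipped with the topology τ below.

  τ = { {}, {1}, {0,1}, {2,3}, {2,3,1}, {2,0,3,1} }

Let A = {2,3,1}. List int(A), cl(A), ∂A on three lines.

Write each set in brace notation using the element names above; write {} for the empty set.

int(A) = {2,3,1}
cl(A)  = {2,0,3,1}
∂A     = {0}

interior: largest open inside A is {2,3,1} (from {}, {1}, {2,3}, {2,3,1})
cl via duality: int({0}) = {}, so X∖{} = {2,0,3,1}
cl∖int = {0}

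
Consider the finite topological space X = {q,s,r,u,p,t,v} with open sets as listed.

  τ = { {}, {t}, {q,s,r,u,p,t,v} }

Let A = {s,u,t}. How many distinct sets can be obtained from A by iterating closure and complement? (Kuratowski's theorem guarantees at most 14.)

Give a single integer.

6

closure: X∖int(X∖A) = X∖{} = {q,s,r,u,p,t,v}
Let k=closure and c=complement:
  1. A     = {s,u,t}
  2. kA    = {q,s,r,u,p,t,v}
  3. cA    = {q,r,p,v}
  4. ckA   = {}
  5. kcA   = {q,s,r,u,p,v}
  6. ckcA  = {t}
— saturated at 6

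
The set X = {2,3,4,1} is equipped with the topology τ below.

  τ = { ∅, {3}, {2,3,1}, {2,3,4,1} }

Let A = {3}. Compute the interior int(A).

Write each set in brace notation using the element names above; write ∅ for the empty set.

{3}

U open, U⊆A: ∅, {3}. int(A) = ⋃ = {3}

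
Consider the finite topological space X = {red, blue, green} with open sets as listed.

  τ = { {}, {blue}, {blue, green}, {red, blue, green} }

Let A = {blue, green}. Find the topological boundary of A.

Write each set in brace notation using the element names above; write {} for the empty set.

{red}

open subsets of A: {}, {blue}, {blue, green}; so int(A) = {blue, green}
closure: X∖int(X∖A) = X∖{} = {red, blue, green}
∂A = {red, blue, green} minus {blue, green} = {red}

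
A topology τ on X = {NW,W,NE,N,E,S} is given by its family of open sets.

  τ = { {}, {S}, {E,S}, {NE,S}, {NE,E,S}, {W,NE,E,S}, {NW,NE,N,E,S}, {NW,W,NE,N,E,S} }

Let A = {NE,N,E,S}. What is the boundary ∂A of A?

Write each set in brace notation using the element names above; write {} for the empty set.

{NW,W,N}

open subsets of A: {}, {S}, {E,S}, {NE,S}, {NE,E,S}; so int(A) = {NE,E,S}
closure: X∖int(X∖A) = X∖{} = {NW,W,NE,N,E,S}
∂A = {NW,W,NE,N,E,S} minus {NE,E,S} = {NW,W,N}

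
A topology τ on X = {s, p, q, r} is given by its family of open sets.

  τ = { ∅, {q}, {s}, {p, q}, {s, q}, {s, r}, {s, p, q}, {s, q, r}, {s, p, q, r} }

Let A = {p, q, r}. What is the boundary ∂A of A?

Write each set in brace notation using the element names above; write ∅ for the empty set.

{r}

interior: largest open inside A is {p, q} (from ∅, {q}, {p, q})
cl via duality: int({s}) = {s}, so X∖{s} = {p, q, r}
cl∖int = {r}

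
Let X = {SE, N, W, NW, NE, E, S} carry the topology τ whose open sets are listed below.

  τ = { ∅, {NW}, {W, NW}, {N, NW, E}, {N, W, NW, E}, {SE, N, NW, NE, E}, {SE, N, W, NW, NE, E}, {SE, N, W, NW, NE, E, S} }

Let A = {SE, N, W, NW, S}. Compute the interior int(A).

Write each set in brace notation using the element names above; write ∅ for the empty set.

{W, NW}

opens ⊆ A: ∅, {NW}, {W, NW}; union → int = {W, NW}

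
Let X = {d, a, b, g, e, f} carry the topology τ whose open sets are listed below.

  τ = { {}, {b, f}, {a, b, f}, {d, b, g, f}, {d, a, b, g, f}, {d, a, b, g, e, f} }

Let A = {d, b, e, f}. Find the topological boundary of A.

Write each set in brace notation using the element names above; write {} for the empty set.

{d, a, g, e}

U open, U⊆A: {}, {b, f}. int(A) = ⋃ = {b, f}
X∖A={a, g}, int(X∖A)={}, hence cl(A)={d, a, b, g, e, f}
∂A: remove int from cl → {d, a, g, e}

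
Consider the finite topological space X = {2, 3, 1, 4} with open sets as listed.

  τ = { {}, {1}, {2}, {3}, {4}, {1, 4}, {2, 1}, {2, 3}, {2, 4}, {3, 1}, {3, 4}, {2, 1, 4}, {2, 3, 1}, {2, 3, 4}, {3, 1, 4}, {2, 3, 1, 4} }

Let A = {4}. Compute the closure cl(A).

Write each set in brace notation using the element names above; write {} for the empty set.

X∖A={2, 3, 1}, int(X∖A)={2, 3, 1}, hence cl(A)={4}

{4}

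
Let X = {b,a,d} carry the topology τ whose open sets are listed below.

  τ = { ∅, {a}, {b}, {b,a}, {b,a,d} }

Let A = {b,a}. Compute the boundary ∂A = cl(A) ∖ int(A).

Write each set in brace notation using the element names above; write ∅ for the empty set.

opens ⊆ A: ∅, {b}, {a}, {b,a}; union → int = {b,a}
complement {d}; its interior ∅; cl(A) = X∖∅ = {b,a,d}
boundary = {b,a,d} ∖ {b,a} = {d}

{d}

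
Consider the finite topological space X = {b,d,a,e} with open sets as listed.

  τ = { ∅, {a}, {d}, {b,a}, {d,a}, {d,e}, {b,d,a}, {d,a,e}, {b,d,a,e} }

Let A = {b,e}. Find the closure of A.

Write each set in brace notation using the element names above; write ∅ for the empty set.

{b,e}

complement {d,a}; its interior {d,a}; cl(A) = X∖{d,a} = {b,e}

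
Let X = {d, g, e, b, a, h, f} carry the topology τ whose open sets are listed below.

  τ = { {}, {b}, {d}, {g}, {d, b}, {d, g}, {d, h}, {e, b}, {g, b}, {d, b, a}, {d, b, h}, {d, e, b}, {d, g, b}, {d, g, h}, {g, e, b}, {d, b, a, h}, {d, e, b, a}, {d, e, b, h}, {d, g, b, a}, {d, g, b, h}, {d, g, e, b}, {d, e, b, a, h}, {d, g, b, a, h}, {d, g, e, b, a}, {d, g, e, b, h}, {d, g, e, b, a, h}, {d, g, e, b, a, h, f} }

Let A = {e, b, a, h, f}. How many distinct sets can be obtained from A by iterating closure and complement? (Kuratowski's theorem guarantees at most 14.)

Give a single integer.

6

X∖A={d, g}, int(X∖A)={d, g}, hence cl(A)={e, b, a, h, f}
Orbit (k=closure, c=complement):
  1. A     = {e, b, a, h, f}
  2. cA    = {d, g}
  3. kcA   = {d, g, a, h, f}
  4. ckcA  = {e, b}
  5. kckcA = {e, b, a, f}
  6. ckckcA = {d, g, h}
(closed under both — stop)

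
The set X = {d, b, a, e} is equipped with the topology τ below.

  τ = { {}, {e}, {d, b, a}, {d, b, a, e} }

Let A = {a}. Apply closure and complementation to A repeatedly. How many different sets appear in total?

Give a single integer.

X∖A={d, b, e}, int(X∖A)={e}, hence cl(A)={d, b, a}
Orbit (k=closure, c=complement):
  1. A     = {a}
  2. kA    = {d, b, a}
  3. cA    = {d, b, e}
  4. ckA   = {e}
  5. kcA   = {d, b, a, e}
  6. ckcA  = {}
(closed under both — stop)

6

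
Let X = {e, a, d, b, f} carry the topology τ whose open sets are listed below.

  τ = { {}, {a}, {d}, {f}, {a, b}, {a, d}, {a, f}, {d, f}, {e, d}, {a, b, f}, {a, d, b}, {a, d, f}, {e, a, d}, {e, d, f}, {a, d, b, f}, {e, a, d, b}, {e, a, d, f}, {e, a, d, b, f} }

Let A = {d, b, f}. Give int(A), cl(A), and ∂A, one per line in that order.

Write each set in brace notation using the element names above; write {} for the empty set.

opens ⊆ A: {}, {f}, {d}, {d, f}; union → int = {d, f}
complement {e, a}; its interior {a}; cl(A) = X∖{a} = {e, d, b, f}
boundary = {e, d, b, f} ∖ {d, f} = {e, b}

int(A) = {d, f}
cl(A)  = {e, d, b, f}
∂A     = {e, b}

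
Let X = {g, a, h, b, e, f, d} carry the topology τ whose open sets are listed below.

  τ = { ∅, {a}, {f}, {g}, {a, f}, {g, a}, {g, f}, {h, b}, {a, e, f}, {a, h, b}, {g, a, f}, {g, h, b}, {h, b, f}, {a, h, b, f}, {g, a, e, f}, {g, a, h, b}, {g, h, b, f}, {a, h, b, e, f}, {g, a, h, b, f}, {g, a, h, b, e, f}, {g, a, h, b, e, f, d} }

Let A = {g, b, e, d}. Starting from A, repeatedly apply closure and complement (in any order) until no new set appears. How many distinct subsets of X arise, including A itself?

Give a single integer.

12

closure: X∖int(X∖A) = X∖{a, f} = {g, h, b, e, d}
Let k=closure and c=complement:
  1. A     = {g, b, e, d}
  2. kA    = {g, h, b, e, d}
  3. cA    = {a, h, f}
  4. ckA   = {a, f}
  5. kcA   = {a, h, b, e, f, d}
  6. kckA  = {a, e, f, d}
  7. ckcA  = {g}
  8. ckckA = {g, h, b}
  9. kckcA = {g, d}
  10. kckckA = {g, h, b, d}
  11. ckckcA = {a, h, b, e, f}
  12. ckckckA = {a, e, f}
— saturated at 12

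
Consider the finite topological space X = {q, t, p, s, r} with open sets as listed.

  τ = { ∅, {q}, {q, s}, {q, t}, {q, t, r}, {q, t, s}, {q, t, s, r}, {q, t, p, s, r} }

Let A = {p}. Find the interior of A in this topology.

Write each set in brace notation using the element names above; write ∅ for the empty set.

∅

interior: largest open inside A is ∅ (from ∅)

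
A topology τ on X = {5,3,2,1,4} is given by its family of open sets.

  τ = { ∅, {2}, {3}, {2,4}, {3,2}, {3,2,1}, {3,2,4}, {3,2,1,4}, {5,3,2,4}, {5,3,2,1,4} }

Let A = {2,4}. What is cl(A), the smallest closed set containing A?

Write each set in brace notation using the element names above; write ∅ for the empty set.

closure: X∖int(X∖A) = X∖{3} = {5,2,1,4}

{5,2,1,4}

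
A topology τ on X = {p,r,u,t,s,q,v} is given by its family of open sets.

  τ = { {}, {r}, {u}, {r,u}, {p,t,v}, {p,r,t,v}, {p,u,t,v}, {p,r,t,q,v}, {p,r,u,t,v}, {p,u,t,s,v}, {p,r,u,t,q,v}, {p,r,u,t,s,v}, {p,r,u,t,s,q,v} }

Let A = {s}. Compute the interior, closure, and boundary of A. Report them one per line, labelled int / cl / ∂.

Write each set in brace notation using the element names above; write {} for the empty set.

opens ⊆ A: {}; union → int = {}
complement {p,r,u,t,q,v}; its interior {p,r,u,t,q,v}; cl(A) = X∖{p,r,u,t,q,v} = {s}
boundary = {s} ∖ {} = {s}

int(A) = {}
cl(A)  = {s}
∂A     = {s}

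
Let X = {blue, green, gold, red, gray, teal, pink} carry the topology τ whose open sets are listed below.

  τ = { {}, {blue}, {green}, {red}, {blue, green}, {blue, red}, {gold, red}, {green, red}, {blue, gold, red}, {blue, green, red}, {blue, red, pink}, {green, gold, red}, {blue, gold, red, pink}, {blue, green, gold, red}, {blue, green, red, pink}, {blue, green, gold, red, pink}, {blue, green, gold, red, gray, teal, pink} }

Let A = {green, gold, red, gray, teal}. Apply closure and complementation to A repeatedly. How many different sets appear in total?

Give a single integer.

X∖A={blue, pink}, int(X∖A)={blue}, hence cl(A)={green, gold, red, gray, teal, pink}
Orbit (k=closure, c=complement):
  1. A     = {green, gold, red, gray, teal}
  2. kA    = {green, gold, red, gray, teal, pink}
  3. cA    = {blue, pink}
  4. ckA   = {blue}
  5. kcA   = {blue, gray, teal, pink}
  6. ckcA  = {green, gold, red}
(closed under both — stop)

6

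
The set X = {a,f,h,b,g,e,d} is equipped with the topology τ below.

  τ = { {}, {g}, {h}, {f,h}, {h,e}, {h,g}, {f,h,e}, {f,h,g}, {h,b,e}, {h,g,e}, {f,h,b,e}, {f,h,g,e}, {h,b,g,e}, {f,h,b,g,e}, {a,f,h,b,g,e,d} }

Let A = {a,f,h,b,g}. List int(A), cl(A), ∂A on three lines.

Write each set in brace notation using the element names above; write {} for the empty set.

interior: largest open inside A is {f,h,g} (from {}, {g}, {h}, {h,g}, {f,h}, {f,h,g})
cl via duality: int({e,d}) = {}, so X∖{} = {a,f,h,b,g,e,d}
cl∖int = {a,b,e,d}

int(A) = {f,h,g}
cl(A)  = {a,f,h,b,g,e,d}
∂A     = {a,b,e,d}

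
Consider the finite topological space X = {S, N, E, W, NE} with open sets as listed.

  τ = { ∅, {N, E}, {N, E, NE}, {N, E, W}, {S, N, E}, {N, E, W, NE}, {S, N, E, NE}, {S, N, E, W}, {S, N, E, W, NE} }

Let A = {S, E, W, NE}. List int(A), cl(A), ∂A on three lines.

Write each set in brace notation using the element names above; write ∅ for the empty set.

int(A) = ∅
cl(A)  = {S, N, E, W, NE}
∂A     = {S, N, E, W, NE}

U open, U⊆A: ∅. int(A) = ⋃ = ∅
X∖A={N}, int(X∖A)=∅, hence cl(A)={S, N, E, W, NE}
∂A: remove int from cl → {S, N, E, W, NE}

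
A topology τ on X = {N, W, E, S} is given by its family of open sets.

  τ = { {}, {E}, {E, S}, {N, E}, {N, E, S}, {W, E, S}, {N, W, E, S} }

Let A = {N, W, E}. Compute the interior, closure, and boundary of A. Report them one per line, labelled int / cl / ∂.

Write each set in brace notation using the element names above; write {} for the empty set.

U open, U⊆A: {}, {E}, {N, E}. int(A) = ⋃ = {N, E}
X∖A={S}, int(X∖A)={}, hence cl(A)={N, W, E, S}
∂A: remove int from cl → {W, S}

int(A) = {N, E}
cl(A)  = {N, W, E, S}
∂A     = {W, S}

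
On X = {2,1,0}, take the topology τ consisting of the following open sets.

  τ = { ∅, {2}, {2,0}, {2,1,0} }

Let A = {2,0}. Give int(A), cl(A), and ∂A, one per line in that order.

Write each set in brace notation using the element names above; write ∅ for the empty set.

interior: largest open inside A is {2,0} (from ∅, {2}, {2,0})
cl via duality: int({1}) = ∅, so X∖∅ = {2,1,0}
cl∖int = {1}

int(A) = {2,0}
cl(A)  = {2,1,0}
∂A     = {1}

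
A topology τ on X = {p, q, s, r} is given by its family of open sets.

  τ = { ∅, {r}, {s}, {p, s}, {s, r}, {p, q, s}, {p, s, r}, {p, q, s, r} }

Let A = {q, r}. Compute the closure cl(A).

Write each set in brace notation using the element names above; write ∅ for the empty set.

{q, r}

complement {p, s}; its interior {p, s}; cl(A) = X∖{p, s} = {q, r}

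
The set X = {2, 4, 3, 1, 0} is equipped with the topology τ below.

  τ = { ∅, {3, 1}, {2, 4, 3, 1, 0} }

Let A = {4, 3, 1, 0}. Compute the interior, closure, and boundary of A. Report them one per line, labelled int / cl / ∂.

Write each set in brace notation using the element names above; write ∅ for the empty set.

int(A) = {3, 1}
cl(A)  = {2, 4, 3, 1, 0}
∂A     = {2, 4, 0}

open subsets of A: ∅, {3, 1}; so int(A) = {3, 1}
closure: X∖int(X∖A) = X∖∅ = {2, 4, 3, 1, 0}
∂A = {2, 4, 3, 1, 0} minus {3, 1} = {2, 4, 0}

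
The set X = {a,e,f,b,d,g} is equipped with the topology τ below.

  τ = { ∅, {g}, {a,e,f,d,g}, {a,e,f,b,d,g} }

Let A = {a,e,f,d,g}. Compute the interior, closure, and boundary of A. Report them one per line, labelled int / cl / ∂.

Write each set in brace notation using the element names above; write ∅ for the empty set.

interior: largest open inside A is {a,e,f,d,g} (from ∅, {g}, {a,e,f,d,g})
cl via duality: int({b}) = ∅, so X∖∅ = {a,e,f,b,d,g}
cl∖int = {b}

int(A) = {a,e,f,d,g}
cl(A)  = {a,e,f,b,d,g}
∂A     = {b}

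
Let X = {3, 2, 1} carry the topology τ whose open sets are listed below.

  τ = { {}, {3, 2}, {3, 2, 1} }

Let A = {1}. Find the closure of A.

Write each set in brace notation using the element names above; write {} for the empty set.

closure: X∖int(X∖A) = X∖{3, 2} = {1}

{1}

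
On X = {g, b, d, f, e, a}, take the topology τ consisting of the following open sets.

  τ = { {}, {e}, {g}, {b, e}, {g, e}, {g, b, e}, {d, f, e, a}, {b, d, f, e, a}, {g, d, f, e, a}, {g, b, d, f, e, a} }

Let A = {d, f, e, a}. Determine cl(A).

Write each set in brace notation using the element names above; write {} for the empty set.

{b, d, f, e, a}

X∖A={g, b}, int(X∖A)={g}, hence cl(A)={b, d, f, e, a}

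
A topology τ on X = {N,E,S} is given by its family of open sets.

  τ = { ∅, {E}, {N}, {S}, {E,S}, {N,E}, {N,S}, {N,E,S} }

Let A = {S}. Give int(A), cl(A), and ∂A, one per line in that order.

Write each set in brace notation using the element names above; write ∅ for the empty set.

int(A) = {S}
cl(A)  = {S}
∂A     = ∅

U open, U⊆A: ∅, {S}. int(A) = ⋃ = {S}
X∖A={N,E}, int(X∖A)={N,E}, hence cl(A)={S}
∂A: remove int from cl → ∅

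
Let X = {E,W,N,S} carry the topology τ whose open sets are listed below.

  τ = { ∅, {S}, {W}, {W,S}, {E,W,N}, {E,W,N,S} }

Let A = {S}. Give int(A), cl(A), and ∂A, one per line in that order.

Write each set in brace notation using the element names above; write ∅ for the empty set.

int(A) = {S}
cl(A)  = {S}
∂A     = ∅

opens ⊆ A: ∅, {S}; union → int = {S}
complement {E,W,N}; its interior {E,W,N}; cl(A) = X∖{E,W,N} = {S}
boundary = {S} ∖ {S} = ∅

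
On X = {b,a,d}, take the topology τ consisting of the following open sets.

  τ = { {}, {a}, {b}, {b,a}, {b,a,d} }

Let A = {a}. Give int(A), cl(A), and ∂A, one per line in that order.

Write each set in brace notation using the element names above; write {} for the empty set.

opens ⊆ A: {}, {a}; union → int = {a}
complement {b,d}; its interior {b}; cl(A) = X∖{b} = {a,d}
boundary = {a,d} ∖ {a} = {d}

int(A) = {a}
cl(A)  = {a,d}
∂A     = {d}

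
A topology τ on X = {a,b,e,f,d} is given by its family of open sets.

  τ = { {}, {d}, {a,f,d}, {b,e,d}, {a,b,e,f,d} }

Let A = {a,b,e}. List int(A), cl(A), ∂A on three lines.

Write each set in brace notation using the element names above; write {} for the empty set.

int(A) = {}
cl(A)  = {a,b,e,f}
∂A     = {a,b,e,f}

opens ⊆ A: {}; union → int = {}
complement {f,d}; its interior {d}; cl(A) = X∖{d} = {a,b,e,f}
boundary = {a,b,e,f} ∖ {} = {a,b,e,f}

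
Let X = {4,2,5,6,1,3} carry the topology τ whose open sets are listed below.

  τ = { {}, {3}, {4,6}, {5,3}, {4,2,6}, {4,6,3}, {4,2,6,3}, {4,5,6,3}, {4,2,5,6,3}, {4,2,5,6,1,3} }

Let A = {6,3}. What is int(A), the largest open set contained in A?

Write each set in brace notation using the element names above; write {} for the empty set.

{3}

open subsets of A: {}, {3}; so int(A) = {3}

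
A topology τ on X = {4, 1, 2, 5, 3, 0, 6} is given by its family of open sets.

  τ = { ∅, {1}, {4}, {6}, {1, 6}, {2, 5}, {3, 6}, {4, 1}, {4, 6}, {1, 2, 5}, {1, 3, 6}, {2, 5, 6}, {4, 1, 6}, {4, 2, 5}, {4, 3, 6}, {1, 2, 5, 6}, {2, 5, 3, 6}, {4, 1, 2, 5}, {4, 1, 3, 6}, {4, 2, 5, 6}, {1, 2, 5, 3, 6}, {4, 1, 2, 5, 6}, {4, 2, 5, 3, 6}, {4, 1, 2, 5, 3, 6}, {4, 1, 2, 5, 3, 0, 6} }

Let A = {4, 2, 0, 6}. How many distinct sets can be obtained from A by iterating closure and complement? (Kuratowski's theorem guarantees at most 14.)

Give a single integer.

12

X∖A={1, 5, 3}, int(X∖A)={1}, hence cl(A)={4, 2, 5, 3, 0, 6}
Orbit (k=closure, c=complement):
  1. A     = {4, 2, 0, 6}
  2. kA    = {4, 2, 5, 3, 0, 6}
  3. cA    = {1, 5, 3}
  4. ckA   = {1}
  5. kcA   = {1, 2, 5, 3, 0}
  6. kckA  = {1, 0}
  7. ckcA  = {4, 6}
  8. ckckA = {4, 2, 5, 3, 6}
  9. kckcA = {4, 3, 0, 6}
  10. ckckcA = {1, 2, 5}
  11. kckckcA = {1, 2, 5, 0}
  12. ckckckcA = {4, 3, 6}
(closed under both — stop)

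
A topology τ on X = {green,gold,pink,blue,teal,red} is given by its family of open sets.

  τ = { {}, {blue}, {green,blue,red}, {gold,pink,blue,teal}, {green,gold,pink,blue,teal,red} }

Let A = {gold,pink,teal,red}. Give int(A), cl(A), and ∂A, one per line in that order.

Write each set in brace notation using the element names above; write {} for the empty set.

opens ⊆ A: {}; union → int = {}
complement {green,blue}; its interior {blue}; cl(A) = X∖{blue} = {green,gold,pink,teal,red}
boundary = {green,gold,pink,teal,red} ∖ {} = {green,gold,pink,teal,red}

int(A) = {}
cl(A)  = {green,gold,pink,teal,red}
∂A     = {green,gold,pink,teal,red}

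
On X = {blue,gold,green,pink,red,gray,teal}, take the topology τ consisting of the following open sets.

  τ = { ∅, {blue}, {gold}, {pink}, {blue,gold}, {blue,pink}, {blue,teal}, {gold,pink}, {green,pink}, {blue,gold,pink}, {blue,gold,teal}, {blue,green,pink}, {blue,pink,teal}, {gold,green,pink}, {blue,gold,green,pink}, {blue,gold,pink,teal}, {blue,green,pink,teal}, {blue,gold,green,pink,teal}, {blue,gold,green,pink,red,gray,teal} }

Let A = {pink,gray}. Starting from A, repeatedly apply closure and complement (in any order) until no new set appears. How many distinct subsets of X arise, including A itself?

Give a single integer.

cl via duality: int({blue,gold,green,red,teal}) = {blue,gold,teal}, so X∖{blue,gold,teal} = {green,pink,red,gray}
Write k for closure, c for complement:
  1. A     = {pink,gray}
  2. kA    = {green,pink,red,gray}
  3. cA    = {blue,gold,green,red,teal}
  4. ckA   = {blue,gold,teal}
  5. kcA   = {blue,gold,green,red,gray,teal}
  6. kckA  = {blue,gold,red,gray,teal}
  7. ckcA  = {pink}
  8. ckckA = {green,pink}
applying k or c yields no new set

8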